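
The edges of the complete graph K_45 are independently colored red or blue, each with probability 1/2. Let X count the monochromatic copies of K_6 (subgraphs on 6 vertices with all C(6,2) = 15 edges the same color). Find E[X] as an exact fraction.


Let X = Σ_S X_S over the C(45, 6) = 8145060 subsets S of size 6, where X_S = 1 if the K_6 on S is monochromatic.
For a fixed S, the K_6 on S has C(6, 2) = 15 edges. P[all 15 edges red] = (1/2)^15, and likewise for blue, so P[monochromatic] = 2·(1/2)^15 = 2^{1 − 15} = 1/16384.
By linearity of expectation: E[X] = C(45, 6) · 2^{1 − 15} = 8145060 · 1/16384 = 2036265/4096.
Numerically: E[X] ≈ 497.135010.

E[X] = C(45,6)·2^(1−C(6,2)) = 2036265/4096 ≈ 497.135010.


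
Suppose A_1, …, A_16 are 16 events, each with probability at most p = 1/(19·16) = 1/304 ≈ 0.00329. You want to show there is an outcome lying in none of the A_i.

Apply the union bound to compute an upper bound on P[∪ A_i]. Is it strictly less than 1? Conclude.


Union bound: P[∪_{i=1}^{16} A_i] ≤ Σ_i P[A_i] ≤ 16·p = 16·(1/304) = 1/19.
Numerically: 1/19 ≈ 0.05263.
Is 1/19 < 1? YES.
Since P[∪ A_i] ≤ 1/19 < 1, the complement has P[∩ A_i^c] ≥ 1 − 1/19 = 18/19 > 0, so some outcome avoids every A_i.

16·p = 1/19 ≈ 0.05263; existence CERTIFIED by the union bound.


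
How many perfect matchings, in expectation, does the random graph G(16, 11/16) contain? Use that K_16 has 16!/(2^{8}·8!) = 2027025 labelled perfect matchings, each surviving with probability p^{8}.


K_16 has 16!/(2^{8}·8!) = 2027025 labelled perfect matchings.
For each such perfect matching H, let X_H = 1 if all 8 edges of H are present in G. Then P[X_H = 1] = p^{8} = (11/16)^{8} = 214358881/4294967296.
Summing the indicators: E[X] = Σ_H E[X_H] = 2027025 · p^{8} = 2027025 · 214358881/4294967296 = 434510810759025/4294967296.
Numerically: E[X] ≈ 1.01e+05.

E[X] = 2027025 · (11/16)^{8} = 434510810759025/4294967296 ≈ 1.01e+05.


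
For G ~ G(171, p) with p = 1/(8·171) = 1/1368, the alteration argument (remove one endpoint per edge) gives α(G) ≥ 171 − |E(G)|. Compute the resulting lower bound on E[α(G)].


E[|E(G)|] = C(171, 2)·p = 14535 · (1/1368) = 85/8.
E[α(G)] ≥ n − E[|E(G)|] = 171 − 85/8 = 1283/8.
Numerically: ≈ 160.375000.
(This is only a lower bound; the true E[α(G)] may be larger.)

E[α(G)] ≥ 1283/8 ≈ 160.375000.


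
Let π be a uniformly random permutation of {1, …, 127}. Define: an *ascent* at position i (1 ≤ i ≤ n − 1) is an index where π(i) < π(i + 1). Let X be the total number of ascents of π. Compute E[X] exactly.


Write X = Σ X_I over i = 1, …, 126, with X_I the indicator of one ascent.
There are 126 indicators.
For each fixed i, the pair (π(i), π(i+1)) is a uniformly random ordered pair of distinct values from {1, …, 127}; by symmetry P[π(i) < π(i+1)] = 1/2.
By linearity: E[X] = 126 · (1/2) = (127 − 1) · (1/2) = 63 ≈ 63.0000.

E[X] = 63 = 63.0000.


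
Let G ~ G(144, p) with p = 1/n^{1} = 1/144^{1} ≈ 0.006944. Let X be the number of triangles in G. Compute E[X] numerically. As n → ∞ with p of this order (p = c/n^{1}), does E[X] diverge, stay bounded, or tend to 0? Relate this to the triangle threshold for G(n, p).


Number of potential triangles: C(144, 3) = 487344.
Each occurs with probability p³ ≈ (0.006944)³ ≈ 3.348980e-07.
By linearity: E[X] = C(144, 3)·p³ ≈ 487344 · 3.348980e-07 ≈ 0.1632.
Here α = 1, so p = 1/n is exactly at the triangle threshold p ~ 1/n. Asymptotically E[X] → c³/6 = 1³/6 = 1/6 ≈ 0.1667, a bounded constant. In this regime the triangle count is asymptotically Poisson(c³/6).

E[X] ≈ 0.1632; in regime p = Θ(1/n^{1}) E[X] stays bounded (at the triangle threshold p ~ 1/n).


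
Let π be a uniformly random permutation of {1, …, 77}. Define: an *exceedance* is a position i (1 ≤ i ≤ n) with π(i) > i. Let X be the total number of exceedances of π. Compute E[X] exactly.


Write X = Σ_{i=1}^{77} X_i, where X_i = 1_{π(i) > i}.
For each fixed i, π(i) is uniform over {1, …, 77} (marginal of a uniform permutation), so P[π(i) > i] = (n − i)/n. Summing: Σ_{i=1}^{77} (n − i)/n = (0 + 1 + … + 76)/77 = 77(77 − 1)/(2·77) = (77 − 1)/2.
Hence E[X] = Σ_{i=1}^{77} (77 − i)/77 = 38 ≈ 38.000.

E[X] = 38 = 38.000.


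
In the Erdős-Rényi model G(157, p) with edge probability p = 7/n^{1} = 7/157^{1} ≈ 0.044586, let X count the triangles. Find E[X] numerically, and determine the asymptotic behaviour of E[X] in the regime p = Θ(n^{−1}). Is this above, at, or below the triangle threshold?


Number of potential triangles: C(157, 3) = 632710.
Each occurs with probability p³ ≈ (0.044586)³ ≈ 8.86329415e-05.
By linearity: E[X] = C(157, 3)·p³ ≈ 632710 · 8.86329415e-05 ≈ 56.078948.
Here α = 1, so p = 7/n is exactly at the triangle threshold p ~ 1/n. Asymptotically E[X] → c³/6 = 7³/6 = 343/6 ≈ 57.166667, a bounded constant. In this regime the triangle count is asymptotically Poisson(c³/6).

E[X] ≈ 56.078948; in regime p = Θ(1/n^{1}) E[X] stays bounded (at the triangle threshold p ~ 1/n).


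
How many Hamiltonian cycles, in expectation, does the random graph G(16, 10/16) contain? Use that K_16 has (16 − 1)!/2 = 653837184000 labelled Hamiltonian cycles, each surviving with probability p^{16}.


K_16 has (16 − 1)!/2 = 653837184000 labelled Hamiltonian cycles.
For each such Hamiltonian cycle H, let X_H = 1 if all 16 edges of H are present in G. Then P[X_H = 1] = p^{16} = (5/8)^{16} = 152587890625/281474976710656.
Summing the indicators: E[X] = Σ_H E[X_H] = 653837184000 · p^{16} = 653837184000 · 152587890625/281474976710656 = 97429332733154296875/274877906944.
Numerically: E[X] ≈ 3.544e+08.

E[X] = 653837184000 · (5/8)^{16} = 97429332733154296875/274877906944 ≈ 3.544e+08.


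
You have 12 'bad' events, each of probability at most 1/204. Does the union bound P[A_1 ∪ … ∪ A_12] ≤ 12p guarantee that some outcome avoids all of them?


Union bound: P[∪_{i=1}^{12} A_i] ≤ Σ_i P[A_i] ≤ 12·p = 12·(1/204) = 1/17.
Numerically: 1/17 ≈ 0.0588.
Is 1/17 < 1? YES.
Since P[∪ A_i] ≤ 1/17 < 1, the complement has P[∩ A_i^c] ≥ 1 − 1/17 = 16/17 > 0, so some outcome avoids every A_i.

12·p = 1/17 ≈ 0.0588; existence CERTIFIED by the union bound.


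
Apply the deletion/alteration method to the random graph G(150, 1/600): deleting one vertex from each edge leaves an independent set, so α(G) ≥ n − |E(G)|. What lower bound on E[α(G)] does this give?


E[|E(G)|] = C(150, 2)·p = 11175 · (1/600) = 149/8.
E[α(G)] ≥ n − E[|E(G)|] = 150 − 149/8 = 1051/8.
Numerically: ≈ 131.3750.
(This is only a lower bound; the true E[α(G)] may be larger.)

E[α(G)] ≥ 1051/8 ≈ 131.3750.


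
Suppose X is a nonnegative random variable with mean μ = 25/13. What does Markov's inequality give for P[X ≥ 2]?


μ = E[X] = 25/13, a = 2.
Markov: P[X ≥ 2] ≤ μ/a = (25/13)/2 = 25/26.
Numerically: ≈ 0.962.
(Since a = 2 > μ = 1.923, the bound 25/26 is < 1 and informative.)

P[X ≥ 2] ≤ 25/26 ≈ 0.962.


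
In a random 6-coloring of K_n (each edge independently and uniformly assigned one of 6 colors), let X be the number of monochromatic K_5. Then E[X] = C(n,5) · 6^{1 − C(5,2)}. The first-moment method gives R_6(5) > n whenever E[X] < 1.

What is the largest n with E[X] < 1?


We need C(n, 5) · 6^{1 − 10} < 1, i.e. C(n, 5) < 6^{10 − 1} = 10077696.
Check values of n near the boundary:
  n = 62: C(62, 5) = 6471002; 6471002 < 10077696? YES
  n = 63: C(63, 5) = 7028847; 7028847 < 10077696? YES
  n = 64: C(64, 5) = 7624512; 7624512 < 10077696? YES
  n = 65: C(65, 5) = 8259888; 8259888 < 10077696? YES
  n = 66: C(66, 5) = 8936928; 8936928 < 10077696? YES
  n = 67: C(67, 5) = 9657648; 9657648 < 10077696? YES
  n = 68: C(68, 5) = 10424128; 10424128 < 10077696? NO
  n = 69: C(69, 5) = 11238513; 11238513 < 10077696? NO
  n = 70: C(70, 5) = 12103014; 12103014 < 10077696? NO
The largest n with C(n, 5) < 10077696 is n = 67 (where E[X] = 67067/69984 ≈ 0.958319). Hence R_6(5) > 67, i.e. R_6(5) ≥ 68.

Largest n = 67; hence R_6(5) > 67.


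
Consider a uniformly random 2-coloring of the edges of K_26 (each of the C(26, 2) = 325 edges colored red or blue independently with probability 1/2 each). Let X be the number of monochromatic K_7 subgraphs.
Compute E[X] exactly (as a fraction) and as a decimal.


Let X = Σ_S X_S over the C(26, 7) = 657800 subsets S of size 7, where X_S = 1 if the K_7 on S is monochromatic.
For a fixed S, the K_7 on S has C(7, 2) = 21 edges. P[all 21 edges red] = (1/2)^21, and likewise for blue, so P[monochromatic] = 2·(1/2)^21 = 2^{1 − 21} = 1/1048576.
By linearity: E[X] = C(26, 7) · 2^{1 − 21} = 657800 · 1/1048576 = 82225/131072.
Numerically: E[X] ≈ 0.62733.

E[X] = C(26,7)·2^(1−C(7,2)) = 82225/131072 ≈ 0.62733.


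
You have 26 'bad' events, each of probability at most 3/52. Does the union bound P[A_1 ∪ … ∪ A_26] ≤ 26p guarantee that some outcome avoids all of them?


Union bound: P[∪_{i=1}^{26} A_i] ≤ Σ_i P[A_i] ≤ 26·p = 26·(3/52) = 3/2.
Numerically: 3/2 ≈ 1.5000.
Is 3/2 < 1? NO.
Since the bound 3/2 is ≥ 1, the union bound is uninformative here; it does NOT by itself certify existence.

26·p = 3/2 ≈ 1.5000; existence NOT certified by the union bound.


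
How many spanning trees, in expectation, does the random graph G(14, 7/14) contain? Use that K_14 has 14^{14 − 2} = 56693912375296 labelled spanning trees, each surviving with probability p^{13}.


K_14 has 14^{14 − 2} = 56693912375296 labelled spanning trees.
For each such spanning tree H, let X_H = 1 if all 13 edges of H are present in G. Then P[X_H = 1] = p^{13} = (1/2)^{13} = 1/8192.
By linearity: E[X] = Σ_H E[X_H] = 56693912375296 · p^{13} = 56693912375296 · 1/8192 = 13841287201/2.
Numerically: E[X] ≈ 6.92064e+09.

E[X] = 56693912375296 · (1/2)^{13} = 13841287201/2 ≈ 6.92064e+09.


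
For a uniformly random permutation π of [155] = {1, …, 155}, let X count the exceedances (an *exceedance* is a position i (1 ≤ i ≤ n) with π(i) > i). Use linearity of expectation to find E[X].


Write X = Σ_{i=1}^{155} X_i, where X_i = 1_{π(i) > i}.
For each fixed i, π(i) is uniform over {1, …, 155} (marginal of a uniform permutation), so P[π(i) > i] = (n − i)/n. Summing: Σ_{i=1}^{155} (n − i)/n = (0 + 1 + … + 154)/155 = 155(155 − 1)/(2·155) = (155 − 1)/2.
Hence E[X] = Σ_{i=1}^{155} (155 − i)/155 = 77 ≈ 77.000000.

E[X] = 77 = 77.000000.


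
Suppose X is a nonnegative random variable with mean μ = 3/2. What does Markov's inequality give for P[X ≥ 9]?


μ = E[X] = 3/2, a = 9.
Markov: P[X ≥ 9] ≤ μ/a = (3/2)/9 = 1/6.
Numerically: ≈ 0.166667.
(Since a = 9 > μ = 1.500000, the bound 1/6 is < 1 and informative.)

P[X ≥ 9] ≤ 1/6 ≈ 0.166667.


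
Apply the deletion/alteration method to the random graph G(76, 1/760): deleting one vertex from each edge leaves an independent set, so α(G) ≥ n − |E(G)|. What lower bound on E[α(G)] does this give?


E[|E(G)|] = C(76, 2)·p = 2850 · (1/760) = 15/4.
E[α(G)] ≥ n − E[|E(G)|] = 76 − 15/4 = 289/4.
Numerically: ≈ 72.250000.
(This is only a lower bound; the true E[α(G)] may be larger.)

E[α(G)] ≥ 289/4 ≈ 72.250000.


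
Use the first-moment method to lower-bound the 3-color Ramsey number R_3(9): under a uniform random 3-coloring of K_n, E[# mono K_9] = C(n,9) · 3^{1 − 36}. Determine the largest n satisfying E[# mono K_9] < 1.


We need C(n, 9) · 3^{1 − 36} < 1, i.e. C(n, 9) < 3^{36 − 1} = 50031545098999707.
Check values of n near the boundary:
  n = 300: C(300, 9) = 48052241692154700; 48052241692154700 < 50031545098999707? YES
  n = 301: C(301, 9) = 49533303936090975; 49533303936090975 < 50031545098999707? YES
  n = 302: C(302, 9) = 51054804739588650; 51054804739588650 < 50031545098999707? NO
  n = 303: C(303, 9) = 52617706925494425; 52617706925494425 < 50031545098999707? NO
The largest n with C(n, 9) < 50031545098999707 is n = 301 (where E[X] = 16511101312030325/16677181699666569 ≈ 0.9900). Hence R_3(9) > 301, i.e. R_3(9) ≥ 302.

Largest n = 301; hence R_3(9) > 301.


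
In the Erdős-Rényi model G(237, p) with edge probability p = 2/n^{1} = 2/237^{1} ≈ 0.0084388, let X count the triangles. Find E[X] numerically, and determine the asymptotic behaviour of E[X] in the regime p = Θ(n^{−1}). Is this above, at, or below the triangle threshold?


Number of potential triangles: C(237, 3) = 2190670.
Each occurs with probability p³ ≈ (0.0084388)³ ≈ 6.0095915e-07.
By linearity: E[X] = C(237, 3)·p³ ≈ 2190670 · 6.0095915e-07 ≈ 1.31650.
Here α = 1, so p = 2/n is exactly at the triangle threshold p ~ 1/n. Asymptotically E[X] → c³/6 = 2³/6 = 4/3 ≈ 1.33333, a bounded constant. In this regime the triangle count is asymptotically Poisson(c³/6).

E[X] ≈ 1.31650; in regime p = Θ(1/n^{1}) E[X] stays bounded (at the triangle threshold p ~ 1/n).


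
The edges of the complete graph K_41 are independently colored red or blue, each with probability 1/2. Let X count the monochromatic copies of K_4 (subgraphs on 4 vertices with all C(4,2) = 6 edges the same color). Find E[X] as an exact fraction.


Let X = Σ_S X_S over the C(41, 4) = 101270 subsets S of size 4, where X_S = 1 if the K_4 on S is monochromatic.
For a fixed S, the K_4 on S has C(4, 2) = 6 edges. P[all 6 edges red] = (1/2)^6, and likewise for blue, so P[monochromatic] = 2·(1/2)^6 = 2^{1 − 6} = 1/32.
Summing: E[X] = C(41, 4) · 2^{1 − 6} = 101270 · 1/32 = 50635/16.
Numerically: E[X] ≈ 3164.687500.

E[X] = C(41,4)·2^(1−C(4,2)) = 50635/16 ≈ 3164.687500.


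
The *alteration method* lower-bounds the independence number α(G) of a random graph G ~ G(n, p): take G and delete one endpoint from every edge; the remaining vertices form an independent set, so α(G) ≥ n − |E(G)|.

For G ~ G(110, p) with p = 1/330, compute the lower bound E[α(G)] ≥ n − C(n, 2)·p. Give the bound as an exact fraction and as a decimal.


E[|E(G)|] = C(110, 2)·p = 5995 · (1/330) = 109/6.
E[α(G)] ≥ n − E[|E(G)|] = 110 − 109/6 = 551/6.
Numerically: ≈ 91.83333.
(This is only a lower bound; the true E[α(G)] may be larger.)

E[α(G)] ≥ 551/6 ≈ 91.83333.


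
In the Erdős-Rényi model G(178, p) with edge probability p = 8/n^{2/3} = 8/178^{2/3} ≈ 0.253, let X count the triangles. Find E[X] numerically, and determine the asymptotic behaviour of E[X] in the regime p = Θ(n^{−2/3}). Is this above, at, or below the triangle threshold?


Number of potential triangles: C(178, 3) = 924176.
Each occurs with probability p³ ≈ (0.253)³ ≈ 1.61596e-02.
By linearity: E[X] = C(178, 3)·p³ ≈ 924176 · 1.61596e-02 ≈ 14934.292.
Since α = 2/3 < 1, p = c/n^{2/3} ≫ 1/n is above the triangle threshold p ~ 1/n. Asymptotically E[X] ~ (c³/6)·n^{3(1−α)} = (8³/6)·n^{1} → ∞; triangles are abundant w.h.p.

E[X] ≈ 14934.292; in regime p = Θ(1/n^{2/3}) E[X] diverges (above the triangle threshold p ~ 1/n).


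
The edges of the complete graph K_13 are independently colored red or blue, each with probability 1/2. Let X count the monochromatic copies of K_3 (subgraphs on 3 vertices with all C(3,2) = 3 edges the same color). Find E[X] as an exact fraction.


Let X = Σ_S X_S over the C(13, 3) = 286 subsets S of size 3, where X_S = 1 if the K_3 on S is monochromatic.
For a fixed S, the K_3 on S has C(3, 2) = 3 edges. P[all 3 edges red] = (1/2)^3, and likewise for blue, so P[monochromatic] = 2·(1/2)^3 = 2^{1 − 3} = 1/4.
By linearity: E[X] = C(13, 3) · 2^{1 − 3} = 286 · 1/4 = 143/2.
Numerically: E[X] ≈ 71.500.

E[X] = C(13,3)·2^(1−C(3,2)) = 143/2 ≈ 71.500.


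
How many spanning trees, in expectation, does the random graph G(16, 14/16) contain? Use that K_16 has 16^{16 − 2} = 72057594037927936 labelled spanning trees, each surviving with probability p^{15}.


K_16 has 16^{16 − 2} = 72057594037927936 labelled spanning trees.
For each such spanning tree H, let X_H = 1 if all 15 edges of H are present in G. Then P[X_H = 1] = p^{15} = (7/8)^{15} = 4747561509943/35184372088832.
By linearity: E[X] = Σ_H E[X_H] = 72057594037927936 · p^{15} = 72057594037927936 · 4747561509943/35184372088832 = 9723005972363264.
Numerically: E[X] ≈ 9.723e+15.

E[X] = 72057594037927936 · (7/8)^{15} = 9723005972363264 ≈ 9.723e+15.


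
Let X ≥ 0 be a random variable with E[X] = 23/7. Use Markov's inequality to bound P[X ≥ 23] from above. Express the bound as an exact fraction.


μ = E[X] = 23/7, a = 23.
Markov: P[X ≥ 23] ≤ μ/a = (23/7)/23 = 1/7.
Numerically: ≈ 0.143.
(Since a = 23 > μ = 3.286, the bound 1/7 is < 1 and informative.)

P[X ≥ 23] ≤ 1/7 ≈ 0.143.


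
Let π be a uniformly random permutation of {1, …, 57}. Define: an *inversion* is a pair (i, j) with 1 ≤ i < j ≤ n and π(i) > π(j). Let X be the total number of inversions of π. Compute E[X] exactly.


Write X = Σ X_I over the C(57, 2) = 1596 pairs i < j, with X_I the indicator of one inversion.
There are 1596 indicators.
For each fixed pair i < j, the values π(i) and π(j) are two distinct elements of {1, …, 57} in uniformly random order; by symmetry P[π(i) > π(j)] = 1/2.
By linearity: E[X] = 1596 · (1/2) = C(57, 2) · (1/2) = 1596/2 = 798 ≈ 798.00000.

E[X] = 798 = 798.00000.


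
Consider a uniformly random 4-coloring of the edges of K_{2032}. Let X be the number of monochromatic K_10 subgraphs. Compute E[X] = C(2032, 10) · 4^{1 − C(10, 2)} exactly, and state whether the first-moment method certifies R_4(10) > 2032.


E[X] = C(2032, 10) · 4^{1 − 45} = 323475384642158147171212440 · 4^{−44} = 323475384642158147171212440/309485009821345068724781056.
As a reduced fraction: E[X] = 40434423080269768396401555/38685626227668133590597632 ≈ 1.045.
Is E[X] < 1? NO.
Since E[X] ≥ 1, the first-moment bound is inconclusive at n = 2032; it does NOT by itself certify R_4(10) > 2032.

E[X] = 40434423080269768396401555/38685626227668133590597632 ≈ 1.045; E[X] ≥ 1; first-moment method inconclusive here.


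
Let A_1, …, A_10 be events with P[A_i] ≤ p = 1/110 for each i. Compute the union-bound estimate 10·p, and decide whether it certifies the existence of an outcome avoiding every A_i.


Union bound: P[∪_{i=1}^{10} A_i] ≤ Σ_i P[A_i] ≤ 10·p = 10·(1/110) = 1/11.
Numerically: 1/11 ≈ 0.091.
Is 1/11 < 1? YES.
Since P[∪ A_i] ≤ 1/11 < 1, the complement has P[∩ A_i^c] ≥ 1 − 1/11 = 10/11 > 0, so some outcome avoids every A_i.

10·p = 1/11 ≈ 0.091; existence CERTIFIED by the union bound.


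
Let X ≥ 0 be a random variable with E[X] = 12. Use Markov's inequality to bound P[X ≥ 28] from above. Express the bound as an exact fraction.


μ = E[X] = 12, a = 28.
Markov: P[X ≥ 28] ≤ μ/a = (12)/28 = 3/7.
Numerically: ≈ 0.42857.
(Since a = 28 > μ = 12.00000, the bound 3/7 is < 1 and informative.)

P[X ≥ 28] ≤ 3/7 ≈ 0.42857.


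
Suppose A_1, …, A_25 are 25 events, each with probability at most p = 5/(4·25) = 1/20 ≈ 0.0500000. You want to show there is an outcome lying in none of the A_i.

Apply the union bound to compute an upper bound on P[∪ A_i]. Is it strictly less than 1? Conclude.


Union bound: P[∪_{i=1}^{25} A_i] ≤ Σ_i P[A_i] ≤ 25·p = 25·(1/20) = 5/4.
Numerically: 5/4 ≈ 1.2500000.
Is 5/4 < 1? NO.
Since the bound 5/4 is ≥ 1, the union bound is uninformative here; it does NOT by itself certify existence.

25·p = 5/4 ≈ 1.2500000; existence NOT certified by the union bound.


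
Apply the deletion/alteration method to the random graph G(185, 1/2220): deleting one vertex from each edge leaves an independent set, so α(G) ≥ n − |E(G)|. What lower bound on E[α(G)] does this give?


E[|E(G)|] = C(185, 2)·p = 17020 · (1/2220) = 23/3.
E[α(G)] ≥ n − E[|E(G)|] = 185 − 23/3 = 532/3.
Numerically: ≈ 177.3333.
(This is only a lower bound; the true E[α(G)] may be larger.)

E[α(G)] ≥ 532/3 ≈ 177.3333.


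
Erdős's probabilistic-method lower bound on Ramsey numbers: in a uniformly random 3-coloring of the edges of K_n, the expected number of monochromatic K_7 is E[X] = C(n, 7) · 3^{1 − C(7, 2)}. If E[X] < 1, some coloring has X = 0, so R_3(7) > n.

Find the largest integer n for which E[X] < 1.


We need C(n, 7) · 3^{1 − 21} < 1, i.e. C(n, 7) < 3^{21 − 1} = 3486784401.
Check values of n near the boundary:
  n = 77: C(77, 7) = 2404808340; 2404808340 < 3486784401? YES
  n = 78: C(78, 7) = 2641902120; 2641902120 < 3486784401? YES
  n = 79: C(79, 7) = 2898753715; 2898753715 < 3486784401? YES
  n = 80: C(80, 7) = 3176716400; 3176716400 < 3486784401? YES
  n = 81: C(81, 7) = 3477216600; 3477216600 < 3486784401? YES
  n = 82: C(82, 7) = 3801756816; 3801756816 < 3486784401? NO
  n = 83: C(83, 7) = 4151918628; 4151918628 < 3486784401? NO
  n = 84: C(84, 7) = 4529365776; 4529365776 < 3486784401? NO
The largest n with C(n, 7) < 3486784401 is n = 81 (where E[X] = 42928600/43046721 ≈ 0.99726). Hence R_3(7) > 81, i.e. R_3(7) ≥ 82.

Largest n = 81; hence R_3(7) > 81.


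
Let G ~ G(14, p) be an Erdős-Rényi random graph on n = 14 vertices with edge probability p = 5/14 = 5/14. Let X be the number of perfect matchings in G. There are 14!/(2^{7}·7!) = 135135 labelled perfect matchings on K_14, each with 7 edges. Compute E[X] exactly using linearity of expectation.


K_14 has 14!/(2^{7}·7!) = 135135 labelled perfect matchings.
For each such perfect matching H, let X_H = 1 if all 7 edges of H are present in G. Then P[X_H = 1] = p^{7} = (5/14)^{7} = 78125/105413504.
By linearity of expectation: E[X] = Σ_H E[X_H] = 135135 · p^{7} = 135135 · 78125/105413504 = 1508203125/15059072.
Numerically: E[X] ≈ 100.2.

E[X] = 135135 · (5/14)^{7} = 1508203125/15059072 ≈ 100.2.


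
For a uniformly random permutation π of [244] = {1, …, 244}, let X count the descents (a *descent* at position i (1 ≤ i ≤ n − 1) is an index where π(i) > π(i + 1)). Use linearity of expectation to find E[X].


Write X = Σ X_I over i = 1, …, 243, with X_I the indicator of one descent.
There are 243 indicators.
For each fixed i, the pair (π(i), π(i+1)) is a uniformly random ordered pair of distinct values from {1, …, 244}; by symmetry P[π(i) > π(i+1)] = 1/2.
By linearity: E[X] = 243 · (1/2) = (244 − 1) · (1/2) = 243/2 ≈ 121.500000.

E[X] = 243/2 = 121.500000.


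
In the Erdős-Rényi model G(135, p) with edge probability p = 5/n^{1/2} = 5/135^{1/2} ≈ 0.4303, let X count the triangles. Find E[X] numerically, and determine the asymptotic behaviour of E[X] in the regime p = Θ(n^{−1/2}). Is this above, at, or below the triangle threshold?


Number of potential triangles: C(135, 3) = 400995.
Each occurs with probability p³ ≈ (0.4303)³ ≈ 7.969102e-02.
By linearity: E[X] = C(135, 3)·p³ ≈ 400995 · 7.969102e-02 ≈ 31955.6987.
Since α = 1/2 < 1, p = c/n^{1/2} ≫ 1/n is above the triangle threshold p ~ 1/n. Asymptotically E[X] ~ (c³/6)·n^{3(1−α)} = (5³/6)·n^{1.5} → ∞; triangles are abundant w.h.p.

E[X] ≈ 31955.6987; in regime p = Θ(1/n^{1/2}) E[X] diverges (above the triangle threshold p ~ 1/n).


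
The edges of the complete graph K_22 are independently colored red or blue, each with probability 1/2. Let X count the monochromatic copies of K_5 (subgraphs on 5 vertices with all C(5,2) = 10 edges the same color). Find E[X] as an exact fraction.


Let X = Σ_S X_S over the C(22, 5) = 26334 subsets S of size 5, where X_S = 1 if the K_5 on S is monochromatic.
For a fixed S, the K_5 on S has C(5, 2) = 10 edges. P[all 10 edges red] = (1/2)^10, and likewise for blue, so P[monochromatic] = 2·(1/2)^10 = 2^{1 − 10} = 1/512.
By linearity of expectation: E[X] = C(22, 5) · 2^{1 − 10} = 26334 · 1/512 = 13167/256.
Numerically: E[X] ≈ 51.433594.

E[X] = C(22,5)·2^(1−C(5,2)) = 13167/256 ≈ 51.433594.


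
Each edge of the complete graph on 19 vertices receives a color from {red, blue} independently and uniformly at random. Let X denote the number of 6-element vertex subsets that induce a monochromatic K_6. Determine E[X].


Let X = Σ_S X_S over the C(19, 6) = 27132 subsets S of size 6, where X_S = 1 if the K_6 on S is monochromatic.
For a fixed S, the K_6 on S has C(6, 2) = 15 edges. P[all 15 edges red] = (1/2)^15, and likewise for blue, so P[monochromatic] = 2·(1/2)^15 = 2^{1 − 15} = 1/16384.
By linearity of expectation: E[X] = C(19, 6) · 2^{1 − 15} = 27132 · 1/16384 = 6783/4096.
Numerically: E[X] ≈ 1.65601.

E[X] = C(19,6)·2^(1−C(6,2)) = 6783/4096 ≈ 1.65601.


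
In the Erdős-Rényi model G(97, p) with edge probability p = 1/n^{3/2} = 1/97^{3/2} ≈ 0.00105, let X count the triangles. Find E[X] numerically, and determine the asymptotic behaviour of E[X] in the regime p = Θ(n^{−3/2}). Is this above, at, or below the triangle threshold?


Number of potential triangles: C(97, 3) = 147440.
Each occurs with probability p³ ≈ (0.00105)³ ≈ 1.14690e-09.
By linearity: E[X] = C(97, 3)·p³ ≈ 147440 · 1.14690e-09 ≈ 0.000.
Since α = 3/2 > 1, p = c/n^{3/2} = o(1/n) is below the triangle threshold p ~ 1/n. Asymptotically E[X] ~ (c³/6)·n^{3(1−α)} = (1³/6)·n^{-1.5} → 0, so by Markov's inequality G has no triangles w.h.p.

E[X] ≈ 0.000; in regime p = Θ(1/n^{3/2}) E[X] tends to 0 (below the triangle threshold p ~ 1/n).


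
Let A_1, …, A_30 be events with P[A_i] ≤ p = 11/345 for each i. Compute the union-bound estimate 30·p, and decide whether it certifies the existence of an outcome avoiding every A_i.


Union bound: P[∪_{i=1}^{30} A_i] ≤ Σ_i P[A_i] ≤ 30·p = 30·(11/345) = 22/23.
Numerically: 22/23 ≈ 0.956522.
Is 22/23 < 1? YES.
Since P[∪ A_i] ≤ 22/23 < 1, the complement has P[∩ A_i^c] ≥ 1 − 22/23 = 1/23 > 0, so some outcome avoids every A_i.

30·p = 22/23 ≈ 0.956522; existence CERTIFIED by the union bound.


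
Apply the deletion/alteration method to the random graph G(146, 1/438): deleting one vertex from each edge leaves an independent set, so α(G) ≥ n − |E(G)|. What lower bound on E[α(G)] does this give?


E[|E(G)|] = C(146, 2)·p = 10585 · (1/438) = 145/6.
E[α(G)] ≥ n − E[|E(G)|] = 146 − 145/6 = 731/6.
Numerically: ≈ 121.8333.
(This is only a lower bound; the true E[α(G)] may be larger.)

E[α(G)] ≥ 731/6 ≈ 121.8333.


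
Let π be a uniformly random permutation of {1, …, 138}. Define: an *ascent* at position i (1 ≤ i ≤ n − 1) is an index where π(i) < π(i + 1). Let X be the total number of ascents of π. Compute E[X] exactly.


Write X = Σ X_I over i = 1, …, 137, with X_I the indicator of one ascent.
There are 137 indicators.
For each fixed i, the pair (π(i), π(i+1)) is a uniformly random ordered pair of distinct values from {1, …, 138}; by symmetry P[π(i) < π(i+1)] = 1/2.
By linearity: E[X] = 137 · (1/2) = (138 − 1) · (1/2) = 137/2 ≈ 68.500000.

E[X] = 137/2 = 68.500000.


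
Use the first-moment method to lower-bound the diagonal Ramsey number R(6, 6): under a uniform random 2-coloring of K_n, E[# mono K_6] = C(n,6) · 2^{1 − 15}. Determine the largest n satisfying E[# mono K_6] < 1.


We need C(n, 6) · 2^{1 − 15} < 1, i.e. C(n, 6) < 2^{15 − 1} = 16384.
Check values of n near the boundary:
  n = 11: C(11, 6) = 462; 462 < 16384? YES
  n = 12: C(12, 6) = 924; 924 < 16384? YES
  n = 13: C(13, 6) = 1716; 1716 < 16384? YES
  n = 14: C(14, 6) = 3003; 3003 < 16384? YES
  n = 15: C(15, 6) = 5005; 5005 < 16384? YES
  n = 16: C(16, 6) = 8008; 8008 < 16384? YES
  n = 17: C(17, 6) = 12376; 12376 < 16384? YES
  n = 18: C(18, 6) = 18564; 18564 < 16384? NO
The largest n with C(n, 6) < 16384 is n = 17 (where E[X] = 1547/2048 ≈ 0.755371). Hence R(6, 6) > 17, i.e. R(6, 6) ≥ 18.

Largest n = 17; hence R(6, 6) > 17.


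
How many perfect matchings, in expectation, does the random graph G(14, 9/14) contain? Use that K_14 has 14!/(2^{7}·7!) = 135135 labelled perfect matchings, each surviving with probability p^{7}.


K_14 has 14!/(2^{7}·7!) = 135135 labelled perfect matchings.
For each such perfect matching H, let X_H = 1 if all 7 edges of H are present in G. Then P[X_H = 1] = p^{7} = (9/14)^{7} = 4782969/105413504.
By linearity of expectation: E[X] = Σ_H E[X_H] = 135135 · p^{7} = 135135 · 4782969/105413504 = 92335216545/15059072.
Numerically: E[X] ≈ 6131.5.

E[X] = 135135 · (9/14)^{7} = 92335216545/15059072 ≈ 6131.5.


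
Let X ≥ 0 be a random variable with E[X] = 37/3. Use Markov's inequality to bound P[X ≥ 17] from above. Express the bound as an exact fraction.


μ = E[X] = 37/3, a = 17.
Markov: P[X ≥ 17] ≤ μ/a = (37/3)/17 = 37/51.
Numerically: ≈ 0.7255.
(Since a = 17 > μ = 12.3333, the bound 37/51 is < 1 and informative.)

P[X ≥ 17] ≤ 37/51 ≈ 0.7255.


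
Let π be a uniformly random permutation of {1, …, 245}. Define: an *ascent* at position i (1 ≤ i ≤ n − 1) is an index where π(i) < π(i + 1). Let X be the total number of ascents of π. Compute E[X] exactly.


Write X = Σ X_I over i = 1, …, 244, with X_I the indicator of one ascent.
There are 244 indicators.
For each fixed i, the pair (π(i), π(i+1)) is a uniformly random ordered pair of distinct values from {1, …, 245}; by symmetry P[π(i) < π(i+1)] = 1/2.
By linearity: E[X] = 244 · (1/2) = (245 − 1) · (1/2) = 122 ≈ 122.000000.

E[X] = 122 = 122.000000.


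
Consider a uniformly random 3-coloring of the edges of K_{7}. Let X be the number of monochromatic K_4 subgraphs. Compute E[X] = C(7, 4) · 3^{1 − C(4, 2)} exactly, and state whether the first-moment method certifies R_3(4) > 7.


E[X] = C(7, 4) · 3^{1 − 6} = 35 · 3^{−5} = 35/243.
As a reduced fraction: E[X] = 35/243 ≈ 0.1440329.
Is E[X] < 1? YES.
Since E[X] < 1, there exists a 3-coloring of K_{7} with no monochromatic K_4; hence R_3(4) > 7.

E[X] = 35/243 ≈ 0.1440329; E[X] < 1, so R_3(4) > 7.


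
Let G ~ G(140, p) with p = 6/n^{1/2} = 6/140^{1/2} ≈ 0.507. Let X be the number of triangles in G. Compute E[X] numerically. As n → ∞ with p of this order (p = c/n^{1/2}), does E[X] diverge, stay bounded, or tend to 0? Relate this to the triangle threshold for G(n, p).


Number of potential triangles: C(140, 3) = 447580.
Each occurs with probability p³ ≈ (0.507)³ ≈ 1.30395e-01.
By linearity: E[X] = C(140, 3)·p³ ≈ 447580 · 1.30395e-01 ≈ 58362.296.
Since α = 1/2 < 1, p = c/n^{1/2} ≫ 1/n is above the triangle threshold p ~ 1/n. Asymptotically E[X] ~ (c³/6)·n^{3(1−α)} = (6³/6)·n^{1.5} → ∞; triangles are abundant w.h.p.

E[X] ≈ 58362.296; in regime p = Θ(1/n^{1/2}) E[X] diverges (above the triangle threshold p ~ 1/n).


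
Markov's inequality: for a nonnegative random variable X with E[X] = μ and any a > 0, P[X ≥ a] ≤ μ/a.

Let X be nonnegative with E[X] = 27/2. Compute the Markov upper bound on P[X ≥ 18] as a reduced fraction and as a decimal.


μ = E[X] = 27/2, a = 18.
Markov: P[X ≥ 18] ≤ μ/a = (27/2)/18 = 3/4.
Numerically: ≈ 0.7500.
(Since a = 18 > μ = 13.5000, the bound 3/4 is < 1 and informative.)

P[X ≥ 18] ≤ 3/4 ≈ 0.7500.


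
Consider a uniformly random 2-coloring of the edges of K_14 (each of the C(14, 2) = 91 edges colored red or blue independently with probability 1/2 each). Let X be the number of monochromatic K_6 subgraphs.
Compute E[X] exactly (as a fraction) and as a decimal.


Let X = Σ_S X_S over the C(14, 6) = 3003 subsets S of size 6, where X_S = 1 if the K_6 on S is monochromatic.
For a fixed S, the K_6 on S has C(6, 2) = 15 edges. P[all 15 edges red] = (1/2)^15, and likewise for blue, so P[monochromatic] = 2·(1/2)^15 = 2^{1 − 15} = 1/16384.
By linearity of expectation: E[X] = C(14, 6) · 2^{1 − 15} = 3003 · 1/16384 = 3003/16384.
Numerically: E[X] ≈ 0.183289.

E[X] = C(14,6)·2^(1−C(6,2)) = 3003/16384 ≈ 0.183289.


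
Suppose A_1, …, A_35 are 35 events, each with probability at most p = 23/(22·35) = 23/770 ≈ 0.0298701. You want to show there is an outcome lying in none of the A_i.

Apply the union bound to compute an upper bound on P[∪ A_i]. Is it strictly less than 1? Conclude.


Union bound: P[∪_{i=1}^{35} A_i] ≤ Σ_i P[A_i] ≤ 35·p = 35·(23/770) = 23/22.
Numerically: 23/22 ≈ 1.0454545.
Is 23/22 < 1? NO.
Since the bound 23/22 is ≥ 1, the union bound is uninformative here; it does NOT by itself certify existence.

35·p = 23/22 ≈ 1.0454545; existence NOT certified by the union bound.


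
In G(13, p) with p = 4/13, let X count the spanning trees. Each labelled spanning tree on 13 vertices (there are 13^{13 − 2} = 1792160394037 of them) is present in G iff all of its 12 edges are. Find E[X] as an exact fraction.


K_13 has 13^{13 − 2} = 1792160394037 labelled spanning trees.
For each such spanning tree H, let X_H = 1 if all 12 edges of H are present in G. Then P[X_H = 1] = p^{12} = (4/13)^{12} = 16777216/23298085122481.
By linearity of expectation: E[X] = Σ_H E[X_H] = 1792160394037 · p^{12} = 1792160394037 · 16777216/23298085122481 = 16777216/13.
Numerically: E[X] ≈ 1.29056e+06.

E[X] = 1792160394037 · (4/13)^{12} = 16777216/13 ≈ 1.29056e+06.


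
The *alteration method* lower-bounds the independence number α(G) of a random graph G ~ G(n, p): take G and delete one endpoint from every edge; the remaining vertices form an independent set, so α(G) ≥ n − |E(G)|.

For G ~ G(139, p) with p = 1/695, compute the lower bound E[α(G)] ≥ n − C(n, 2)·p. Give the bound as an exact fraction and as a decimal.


E[|E(G)|] = C(139, 2)·p = 9591 · (1/695) = 69/5.
E[α(G)] ≥ n − E[|E(G)|] = 139 − 69/5 = 626/5.
Numerically: ≈ 125.2000.
(This is only a lower bound; the true E[α(G)] may be larger.)

E[α(G)] ≥ 626/5 ≈ 125.2000.


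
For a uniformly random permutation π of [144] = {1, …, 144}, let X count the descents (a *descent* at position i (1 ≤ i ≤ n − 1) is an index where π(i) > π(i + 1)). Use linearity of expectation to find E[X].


Write X = Σ X_I over i = 1, …, 143, with X_I the indicator of one descent.
There are 143 indicators.
For each fixed i, the pair (π(i), π(i+1)) is a uniformly random ordered pair of distinct values from {1, …, 144}; by symmetry P[π(i) > π(i+1)] = 1/2.
By linearity: E[X] = 143 · (1/2) = (144 − 1) · (1/2) = 143/2 ≈ 71.500000.

E[X] = 143/2 = 71.500000.


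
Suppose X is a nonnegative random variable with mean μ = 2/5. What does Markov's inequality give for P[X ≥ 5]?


μ = E[X] = 2/5, a = 5.
Markov: P[X ≥ 5] ≤ μ/a = (2/5)/5 = 2/25.
Numerically: ≈ 0.080.
(Since a = 5 > μ = 0.400, the bound 2/25 is < 1 and informative.)

P[X ≥ 5] ≤ 2/25 ≈ 0.080.


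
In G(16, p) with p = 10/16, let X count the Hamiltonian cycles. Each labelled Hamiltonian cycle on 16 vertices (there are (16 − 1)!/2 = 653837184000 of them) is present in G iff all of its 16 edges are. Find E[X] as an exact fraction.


K_16 has (16 − 1)!/2 = 653837184000 labelled Hamiltonian cycles.
For each such Hamiltonian cycle H, let X_H = 1 if all 16 edges of H are present in G. Then P[X_H = 1] = p^{16} = (5/8)^{16} = 152587890625/281474976710656.
Summing the indicators: E[X] = Σ_H E[X_H] = 653837184000 · p^{16} = 653837184000 · 152587890625/281474976710656 = 97429332733154296875/274877906944.
Numerically: E[X] ≈ 3.5445e+08.

E[X] = 653837184000 · (5/8)^{16} = 97429332733154296875/274877906944 ≈ 3.5445e+08.


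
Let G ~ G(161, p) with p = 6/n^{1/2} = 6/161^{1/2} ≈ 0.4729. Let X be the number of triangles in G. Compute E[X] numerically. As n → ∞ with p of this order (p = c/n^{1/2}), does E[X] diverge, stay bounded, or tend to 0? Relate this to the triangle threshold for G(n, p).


Number of potential triangles: C(161, 3) = 682640.
Each occurs with probability p³ ≈ (0.4729)³ ≈ 1.057341e-01.
By linearity: E[X] = C(161, 3)·p³ ≈ 682640 · 1.057341e-01 ≈ 72178.3034.
Since α = 1/2 < 1, p = c/n^{1/2} ≫ 1/n is above the triangle threshold p ~ 1/n. Asymptotically E[X] ~ (c³/6)·n^{3(1−α)} = (6³/6)·n^{1.5} → ∞; triangles are abundant w.h.p.

E[X] ≈ 72178.3034; in regime p = Θ(1/n^{1/2}) E[X] diverges (above the triangle threshold p ~ 1/n).


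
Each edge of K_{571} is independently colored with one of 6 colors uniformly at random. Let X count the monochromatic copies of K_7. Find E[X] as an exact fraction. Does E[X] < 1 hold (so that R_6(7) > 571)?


E[X] = C(571, 7) · 6^{1 − 21} = 3784329711421830 · 6^{−20} = 3784329711421830/3656158440062976.
As a reduced fraction: E[X] = 70080179841145/67706637778944 ≈ 1.0351.
Is E[X] < 1? NO.
Since E[X] ≥ 1, the first-moment bound is inconclusive at n = 571; it does NOT by itself certify R_6(7) > 571.

E[X] = 70080179841145/67706637778944 ≈ 1.0351; E[X] ≥ 1; first-moment method inconclusive here.


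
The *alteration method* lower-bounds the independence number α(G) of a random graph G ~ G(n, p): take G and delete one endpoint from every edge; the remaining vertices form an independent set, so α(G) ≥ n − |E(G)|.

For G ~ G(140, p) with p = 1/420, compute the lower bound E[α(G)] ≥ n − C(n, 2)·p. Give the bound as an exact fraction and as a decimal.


E[|E(G)|] = C(140, 2)·p = 9730 · (1/420) = 139/6.
E[α(G)] ≥ n − E[|E(G)|] = 140 − 139/6 = 701/6.
Numerically: ≈ 116.833.
(This is only a lower bound; the true E[α(G)] may be larger.)

E[α(G)] ≥ 701/6 ≈ 116.833.


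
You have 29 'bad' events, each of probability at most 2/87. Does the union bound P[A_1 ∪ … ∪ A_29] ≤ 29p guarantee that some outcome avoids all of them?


Union bound: P[∪_{i=1}^{29} A_i] ≤ Σ_i P[A_i] ≤ 29·p = 29·(2/87) = 2/3.
Numerically: 2/3 ≈ 0.666667.
Is 2/3 < 1? YES.
Since P[∪ A_i] ≤ 2/3 < 1, the complement has P[∩ A_i^c] ≥ 1 − 2/3 = 1/3 > 0, so some outcome avoids every A_i.

29·p = 2/3 ≈ 0.666667; existence CERTIFIED by the union bound.


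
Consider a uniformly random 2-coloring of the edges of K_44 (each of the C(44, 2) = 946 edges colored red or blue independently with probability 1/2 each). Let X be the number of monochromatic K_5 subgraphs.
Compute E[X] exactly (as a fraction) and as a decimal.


Let X = Σ_S X_S over the C(44, 5) = 1086008 subsets S of size 5, where X_S = 1 if the K_5 on S is monochromatic.
For a fixed S, the K_5 on S has C(5, 2) = 10 edges. P[all 10 edges red] = (1/2)^10, and likewise for blue, so P[monochromatic] = 2·(1/2)^10 = 2^{1 − 10} = 1/512.
By linearity of expectation: E[X] = C(44, 5) · 2^{1 − 10} = 1086008 · 1/512 = 135751/64.
Numerically: E[X] ≈ 2121.1094.

E[X] = C(44,5)·2^(1−C(5,2)) = 135751/64 ≈ 2121.1094.


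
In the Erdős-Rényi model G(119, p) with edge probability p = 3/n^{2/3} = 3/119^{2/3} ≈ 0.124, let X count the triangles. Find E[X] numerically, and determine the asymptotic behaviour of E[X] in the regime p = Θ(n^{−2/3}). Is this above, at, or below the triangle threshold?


Number of potential triangles: C(119, 3) = 273819.
Each occurs with probability p³ ≈ (0.124)³ ≈ 1.9066450e-03.
By linearity: E[X] = C(119, 3)·p³ ≈ 273819 · 1.9066450e-03 ≈ 522.07563.
Since α = 2/3 < 1, p = c/n^{2/3} ≫ 1/n is above the triangle threshold p ~ 1/n. Asymptotically E[X] ~ (c³/6)·n^{3(1−α)} = (3³/6)·n^{1} → ∞; triangles are abundant w.h.p.

E[X] ≈ 522.07563; in regime p = Θ(1/n^{2/3}) E[X] diverges (above the triangle threshold p ~ 1/n).


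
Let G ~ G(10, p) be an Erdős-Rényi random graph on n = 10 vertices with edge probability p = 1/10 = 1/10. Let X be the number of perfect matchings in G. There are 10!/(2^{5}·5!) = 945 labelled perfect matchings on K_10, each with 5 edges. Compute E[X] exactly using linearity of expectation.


K_10 has 10!/(2^{5}·5!) = 945 labelled perfect matchings.
For each such perfect matching H, let X_H = 1 if all 5 edges of H are present in G. Then P[X_H = 1] = p^{5} = (1/10)^{5} = 1/100000.
Summing the indicators: E[X] = Σ_H E[X_H] = 945 · p^{5} = 945 · 1/100000 = 189/20000.
Numerically: E[X] ≈ 0.00945.

E[X] = 945 · (1/10)^{5} = 189/20000 ≈ 0.00945.


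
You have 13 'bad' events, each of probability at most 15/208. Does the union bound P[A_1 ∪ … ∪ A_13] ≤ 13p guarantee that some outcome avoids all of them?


Union bound: P[∪_{i=1}^{13} A_i] ≤ Σ_i P[A_i] ≤ 13·p = 13·(15/208) = 15/16.
Numerically: 15/16 ≈ 0.9375000.
Is 15/16 < 1? YES.
Since P[∪ A_i] ≤ 15/16 < 1, the complement has P[∩ A_i^c] ≥ 1 − 15/16 = 1/16 > 0, so some outcome avoids every A_i.

13·p = 15/16 ≈ 0.9375000; existence CERTIFIED by the union bound.
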